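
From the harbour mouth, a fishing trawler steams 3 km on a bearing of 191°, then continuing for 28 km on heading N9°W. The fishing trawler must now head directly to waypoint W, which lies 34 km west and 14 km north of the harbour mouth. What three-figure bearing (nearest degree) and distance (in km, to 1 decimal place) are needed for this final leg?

Leg 1 (191°, 3 km): east 3 sin 191° = -0.57, north 3 cos 191° = -2.94
Leg 2 (N9°W, 28 km): east 28 sin 351° = -4.38, north 28 cos 351° = 27.66
Current position: (-4.95, 24.71). Target: (-34, 14). Remaining: Δeast = -29.05, Δnorth = -10.71.
Bearing = atan2(-29.05, -10.71) mod 360° = 249.76°; distance = √((-29.05)² + (-10.71)²) = 30.959 km.

250°, 31.0 km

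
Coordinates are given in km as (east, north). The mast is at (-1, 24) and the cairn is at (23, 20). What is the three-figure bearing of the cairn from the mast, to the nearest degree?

099°

Δeast = 23 − -1 = 24.00; Δnorth = 20 − 24 = -4.00.
Bearing = atan2(Δeast, Δnorth) mod 360° = 99.46° ≈ 099°.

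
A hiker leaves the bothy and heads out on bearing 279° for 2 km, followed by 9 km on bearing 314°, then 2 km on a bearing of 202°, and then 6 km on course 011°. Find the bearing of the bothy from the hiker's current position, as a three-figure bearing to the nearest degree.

Leg 1 (279°, 2 km): east 2 sin 279° = -1.98, north 2 cos 279° = 0.31
Leg 2 (314°, 9 km): east 9 sin 314° = -6.47, north 9 cos 314° = 6.25
Leg 3 (202°, 2 km): east 2 sin 202° = -0.75, north 2 cos 202° = -1.85
Leg 4 (011°, 6 km): east 6 sin 11° = 1.14, north 6 cos 11° = 5.89
Net displacement: -8.05 east, 10.60 north. Direction back to start is (8.05, -10.60): bearing = atan2(8.05, -10.60) mod 360° = 142.77° ≈ 143°.

143°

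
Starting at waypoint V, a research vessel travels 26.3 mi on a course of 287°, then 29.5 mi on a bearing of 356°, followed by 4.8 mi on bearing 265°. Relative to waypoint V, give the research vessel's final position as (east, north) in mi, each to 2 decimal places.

Leg 1 (287°, 26.3 mi): east 26.3 sin 287° = -25.15, north 26.3 cos 287° = 7.69
Leg 2 (356°, 29.5 mi): east 29.5 sin 356° = -2.06, north 29.5 cos 356° = 29.43
Leg 3 (265°, 4.8 mi): east 4.8 sin 265° = -4.78, north 4.8 cos 265° = -0.42
Summing: -31.99 mi east, 36.70 mi north → (-31.99, 36.70).

(-31.99, 36.70)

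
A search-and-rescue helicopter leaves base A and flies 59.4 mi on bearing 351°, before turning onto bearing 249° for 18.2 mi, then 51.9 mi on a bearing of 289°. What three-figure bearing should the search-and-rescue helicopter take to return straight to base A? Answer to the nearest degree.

Leg 1 (351°, 59.4 mi): east 59.4 sin 351° = -9.29, north 59.4 cos 351° = 58.67
Leg 2 (249°, 18.2 mi): east 18.2 sin 249° = -16.99, north 18.2 cos 249° = -6.52
Leg 3 (289°, 51.9 mi): east 51.9 sin 289° = -49.07, north 51.9 cos 289° = 16.90
Net displacement: -75.36 east, 69.04 north. Direction back to start is (75.36, -69.04): bearing = atan2(75.36, -69.04) mod 360° = 132.50° ≈ 132°.

132°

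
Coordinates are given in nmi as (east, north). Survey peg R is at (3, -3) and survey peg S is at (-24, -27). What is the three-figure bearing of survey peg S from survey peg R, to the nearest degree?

228°

Δeast = -24 − 3 = -27.00; Δnorth = -27 − -3 = -24.00.
Bearing = atan2(Δeast, Δnorth) mod 360° = 228.37° ≈ 228°.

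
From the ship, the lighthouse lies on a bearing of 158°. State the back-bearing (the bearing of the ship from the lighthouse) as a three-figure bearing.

338°

Back-bearing = 158° + 180° = 338°.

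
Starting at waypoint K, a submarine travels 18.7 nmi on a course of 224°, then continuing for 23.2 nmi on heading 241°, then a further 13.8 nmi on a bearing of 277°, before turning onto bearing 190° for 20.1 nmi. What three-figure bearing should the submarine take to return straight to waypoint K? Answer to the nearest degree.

050°

Leg 1 (224°, 18.7 nmi): east 18.7 sin 224° = -12.99, north 18.7 cos 224° = -13.45
Leg 2 (241°, 23.2 nmi): east 23.2 sin 241° = -20.29, north 23.2 cos 241° = -11.25
Leg 3 (277°, 13.8 nmi): east 13.8 sin 277° = -13.70, north 13.8 cos 277° = 1.68
Leg 4 (190°, 20.1 nmi): east 20.1 sin 190° = -3.49, north 20.1 cos 190° = -19.79
Net displacement: -50.47 east, -42.81 north. Direction back to start is (50.47, 42.81): bearing = atan2(50.47, 42.81) mod 360° = 49.69° ≈ 050°.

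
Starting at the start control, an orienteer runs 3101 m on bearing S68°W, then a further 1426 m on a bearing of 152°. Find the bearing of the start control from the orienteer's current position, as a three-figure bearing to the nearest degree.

Leg 1 (S68°W, 3101 m): east 3101 sin 248° = -2875.20, north 3101 cos 248° = -1161.66
Leg 2 (152°, 1426 m): east 1426 sin 152° = 669.47, north 1426 cos 152° = -1259.08
Net displacement: -2205.73 east, -2420.74 north. Direction back to start is (2205.73, 2420.74): bearing = atan2(2205.73, 2420.74) mod 360° = 42.34° ≈ 042°.

042°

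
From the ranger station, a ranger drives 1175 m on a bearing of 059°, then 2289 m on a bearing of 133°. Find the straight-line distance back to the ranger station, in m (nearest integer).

Leg 1 (059°, 1175 m): east 1175 sin 59° = 1007.17, north 1175 cos 59° = 605.17
Leg 2 (133°, 2289 m): east 2289 sin 133° = 1674.07, north 2289 cos 133° = -1561.09
Net: 2681.24 east, -955.92 north. Distance = √((2681.24)² + (-955.92)²) = 2846.549 m.

2847 m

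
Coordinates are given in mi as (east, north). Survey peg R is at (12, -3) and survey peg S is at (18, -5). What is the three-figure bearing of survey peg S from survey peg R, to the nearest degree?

Δeast = 18 − 12 = 6.00; Δnorth = -5 − -3 = -2.00.
Bearing = atan2(Δeast, Δnorth) mod 360° = 108.43° ≈ 108°.

108°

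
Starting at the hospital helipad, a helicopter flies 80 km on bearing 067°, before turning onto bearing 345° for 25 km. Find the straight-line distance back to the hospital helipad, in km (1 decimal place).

87.1 km

Leg 1 (067°, 80 km): east 80 sin 67° = 73.64, north 80 cos 67° = 31.26
Leg 2 (345°, 25 km): east 25 sin 345° = -6.47, north 25 cos 345° = 24.15
Net: 67.17 east, 55.41 north. Distance = √((67.17)² + (55.41)²) = 87.073 km.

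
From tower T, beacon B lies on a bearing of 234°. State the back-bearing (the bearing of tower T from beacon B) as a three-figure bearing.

054°

Back-bearing = 234° − 180° = 054°.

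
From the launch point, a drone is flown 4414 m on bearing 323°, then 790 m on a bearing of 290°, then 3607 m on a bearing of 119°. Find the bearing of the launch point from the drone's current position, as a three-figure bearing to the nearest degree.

173°

Leg 1 (323°, 4414 m): east 4414 sin 323° = -2656.41, north 4414 cos 323° = 3525.18
Leg 2 (290°, 790 m): east 790 sin 290° = -742.36, north 790 cos 290° = 270.20
Leg 3 (119°, 3607 m): east 3607 sin 119° = 3154.75, north 3607 cos 119° = -1748.71
Net displacement: -244.02 east, 2046.66 north. Direction back to start is (244.02, -2046.66): bearing = atan2(244.02, -2046.66) mod 360° = 173.20° ≈ 173°.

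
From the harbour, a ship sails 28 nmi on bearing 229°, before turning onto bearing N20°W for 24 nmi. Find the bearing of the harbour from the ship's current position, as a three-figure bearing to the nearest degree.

Leg 1 (229°, 28 nmi): east 28 sin 229° = -21.13, north 28 cos 229° = -18.37
Leg 2 (N20°W, 24 nmi): east 24 sin 340° = -8.21, north 24 cos 340° = 22.55
Net displacement: -29.34 east, 4.18 north. Direction back to start is (29.34, -4.18): bearing = atan2(29.34, -4.18) mod 360° = 98.11° ≈ 098°.

098°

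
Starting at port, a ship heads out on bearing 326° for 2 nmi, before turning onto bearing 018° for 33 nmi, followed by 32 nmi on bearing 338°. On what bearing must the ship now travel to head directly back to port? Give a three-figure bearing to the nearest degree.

177°

Leg 1 (326°, 2 nmi): east 2 sin 326° = -1.12, north 2 cos 326° = 1.66
Leg 2 (018°, 33 nmi): east 33 sin 18° = 10.20, north 33 cos 18° = 31.38
Leg 3 (338°, 32 nmi): east 32 sin 338° = -11.99, north 32 cos 338° = 29.67
Net displacement: -2.91 east, 62.71 north. Direction back to start is (2.91, -62.71): bearing = atan2(2.91, -62.71) mod 360° = 177.34° ≈ 177°.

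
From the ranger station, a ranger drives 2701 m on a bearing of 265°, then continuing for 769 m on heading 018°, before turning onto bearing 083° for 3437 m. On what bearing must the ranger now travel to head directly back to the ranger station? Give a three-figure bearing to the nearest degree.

Leg 1 (265°, 2701 m): east 2701 sin 265° = -2690.72, north 2701 cos 265° = -235.41
Leg 2 (018°, 769 m): east 769 sin 18° = 237.63, north 769 cos 18° = 731.36
Leg 3 (083°, 3437 m): east 3437 sin 83° = 3411.38, north 3437 cos 83° = 418.86
Net displacement: 958.29 east, 914.82 north. Direction back to start is (-958.29, -914.82): bearing = atan2(-958.29, -914.82) mod 360° = 226.33° ≈ 226°.

226°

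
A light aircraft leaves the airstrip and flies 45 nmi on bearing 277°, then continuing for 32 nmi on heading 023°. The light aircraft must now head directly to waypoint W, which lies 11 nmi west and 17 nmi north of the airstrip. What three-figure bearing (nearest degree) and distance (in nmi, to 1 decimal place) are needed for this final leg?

130°, 27.7 nmi

Leg 1 (277°, 45 nmi): east 45 sin 277° = -44.66, north 45 cos 277° = 5.48
Leg 2 (023°, 32 nmi): east 32 sin 23° = 12.50, north 32 cos 23° = 29.46
Current position: (-32.16, 34.94). Target: (-11, 17). Remaining: Δeast = 21.16, Δnorth = -17.94.
Bearing = atan2(21.16, -17.94) mod 360° = 130.29°; distance = √((21.16)² + (-17.94)²) = 27.743 nmi.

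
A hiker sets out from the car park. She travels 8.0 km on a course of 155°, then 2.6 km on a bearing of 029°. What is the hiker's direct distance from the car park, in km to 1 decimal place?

6.8 km

Leg 1 (155°, 8.0 km): east 8.0 sin 155° = 3.38, north 8.0 cos 155° = -7.25
Leg 2 (029°, 2.6 km): east 2.6 sin 29° = 1.26, north 2.6 cos 29° = 2.27
Net: 4.64 east, -4.98 north. Distance = √((4.64)² + (-4.98)²) = 6.805 km.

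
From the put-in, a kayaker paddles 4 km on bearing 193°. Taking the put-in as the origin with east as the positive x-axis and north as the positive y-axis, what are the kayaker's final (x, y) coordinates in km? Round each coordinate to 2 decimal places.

Leg 1 (193°, 4 km): east 4 sin 193° = -0.90, north 4 cos 193° = -3.90
Summing: -0.90 km east, -3.90 km north → (-0.90, -3.90).

(-0.90, -3.90)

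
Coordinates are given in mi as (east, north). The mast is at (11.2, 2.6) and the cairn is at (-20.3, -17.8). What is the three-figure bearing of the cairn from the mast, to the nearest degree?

Δeast = -20.3 − 11.2 = -31.50; Δnorth = -17.8 − 2.6 = -20.40.
Bearing = atan2(Δeast, Δnorth) mod 360° = 237.07° ≈ 237°.

237°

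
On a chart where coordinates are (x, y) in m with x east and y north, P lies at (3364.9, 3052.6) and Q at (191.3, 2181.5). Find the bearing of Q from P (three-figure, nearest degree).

255°

Δeast = 191.3 − 3364.9 = -3173.60; Δnorth = 2181.5 − 3052.6 = -871.10.
Bearing = atan2(Δeast, Δnorth) mod 360° = 254.65° ≈ 255°.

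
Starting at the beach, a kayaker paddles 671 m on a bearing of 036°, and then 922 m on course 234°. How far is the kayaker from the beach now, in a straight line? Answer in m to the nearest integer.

Leg 1 (036°, 671 m): east 671 sin 36° = 394.40, north 671 cos 36° = 542.85
Leg 2 (234°, 922 m): east 922 sin 234° = -745.91, north 922 cos 234° = -541.94
Net: -351.51 east, 0.91 north. Distance = √((-351.51)² + (0.91)²) = 351.511 m.

352 m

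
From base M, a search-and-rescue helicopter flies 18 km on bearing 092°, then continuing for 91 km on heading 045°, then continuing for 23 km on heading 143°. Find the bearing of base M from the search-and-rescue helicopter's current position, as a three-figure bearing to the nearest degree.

245°

Leg 1 (092°, 18 km): east 18 sin 92° = 17.99, north 18 cos 92° = -0.63
Leg 2 (045°, 91 km): east 91 sin 45° = 64.35, north 91 cos 45° = 64.35
Leg 3 (143°, 23 km): east 23 sin 143° = 13.84, north 23 cos 143° = -18.37
Net displacement: 96.18 east, 45.35 north. Direction back to start is (-96.18, -45.35): bearing = atan2(-96.18, -45.35) mod 360° = 244.76° ≈ 245°.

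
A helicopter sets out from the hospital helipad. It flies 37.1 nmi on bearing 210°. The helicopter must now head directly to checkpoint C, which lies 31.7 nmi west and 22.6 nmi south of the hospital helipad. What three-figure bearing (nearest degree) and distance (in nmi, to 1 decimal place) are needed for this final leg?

306°, 16.2 nmi

Leg 1 (210°, 37.1 nmi): east 37.1 sin 210° = -18.55, north 37.1 cos 210° = -32.13
Current position: (-18.55, -32.13). Target: (-31.7, -22.6). Remaining: Δeast = -13.15, Δnorth = 9.53.
Bearing = atan2(-13.15, 9.53) mod 360° = 305.93°; distance = √((-13.15)² + (9.53)²) = 16.240 nmi.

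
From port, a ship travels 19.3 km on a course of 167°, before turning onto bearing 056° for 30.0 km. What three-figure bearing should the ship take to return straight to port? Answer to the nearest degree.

Leg 1 (167°, 19.3 km): east 19.3 sin 167° = 4.34, north 19.3 cos 167° = -18.81
Leg 2 (056°, 30.0 km): east 30.0 sin 56° = 24.87, north 30.0 cos 56° = 16.78
Net displacement: 29.21 east, -2.03 north. Direction back to start is (-29.21, 2.03): bearing = atan2(-29.21, 2.03) mod 360° = 273.97° ≈ 274°.

274°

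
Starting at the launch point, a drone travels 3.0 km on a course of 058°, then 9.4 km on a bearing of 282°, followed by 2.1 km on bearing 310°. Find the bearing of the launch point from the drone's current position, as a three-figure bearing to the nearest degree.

Leg 1 (058°, 3.0 km): east 3.0 sin 58° = 2.54, north 3.0 cos 58° = 1.59
Leg 2 (282°, 9.4 km): east 9.4 sin 282° = -9.19, north 9.4 cos 282° = 1.95
Leg 3 (310°, 2.1 km): east 2.1 sin 310° = -1.61, north 2.1 cos 310° = 1.35
Net displacement: -8.26 east, 4.89 north. Direction back to start is (8.26, -4.89): bearing = atan2(8.26, -4.89) mod 360° = 120.65° ≈ 121°.

121°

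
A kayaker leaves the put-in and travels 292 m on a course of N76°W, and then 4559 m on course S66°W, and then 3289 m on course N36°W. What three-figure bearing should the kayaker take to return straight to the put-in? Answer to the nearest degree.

098°

Leg 1 (N76°W, 292 m): east 292 sin 284° = -283.33, north 292 cos 284° = 70.64
Leg 2 (S66°W, 4559 m): east 4559 sin 246° = -4164.85, north 4559 cos 246° = -1854.31
Leg 3 (N36°W, 3289 m): east 3289 sin 324° = -1933.23, north 3289 cos 324° = 2660.86
Net displacement: -6381.41 east, 877.19 north. Direction back to start is (6381.41, -877.19): bearing = atan2(6381.41, -877.19) mod 360° = 97.83° ≈ 098°.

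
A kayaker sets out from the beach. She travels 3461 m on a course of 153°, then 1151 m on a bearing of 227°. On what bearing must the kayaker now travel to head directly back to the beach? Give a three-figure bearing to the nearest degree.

349°

Leg 1 (153°, 3461 m): east 3461 sin 153° = 1571.26, north 3461 cos 153° = -3083.77
Leg 2 (227°, 1151 m): east 1151 sin 227° = -841.79, north 1151 cos 227° = -784.98
Net displacement: 729.47 east, -3868.75 north. Direction back to start is (-729.47, 3868.75): bearing = atan2(-729.47, 3868.75) mod 360° = 349.32° ≈ 349°.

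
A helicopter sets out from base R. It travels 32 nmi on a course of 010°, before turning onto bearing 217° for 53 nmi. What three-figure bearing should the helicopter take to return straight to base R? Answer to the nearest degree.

068°

Leg 1 (010°, 32 nmi): east 32 sin 10° = 5.56, north 32 cos 10° = 31.51
Leg 2 (217°, 53 nmi): east 53 sin 217° = -31.90, north 53 cos 217° = -42.33
Net displacement: -26.34 east, -10.81 north. Direction back to start is (26.34, 10.81): bearing = atan2(26.34, 10.81) mod 360° = 67.68° ≈ 068°.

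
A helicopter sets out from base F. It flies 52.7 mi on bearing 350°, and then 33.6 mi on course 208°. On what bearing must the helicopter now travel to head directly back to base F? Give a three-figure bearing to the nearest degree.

132°

Leg 1 (350°, 52.7 mi): east 52.7 sin 350° = -9.15, north 52.7 cos 350° = 51.90
Leg 2 (208°, 33.6 mi): east 33.6 sin 208° = -15.77, north 33.6 cos 208° = -29.67
Net displacement: -24.93 east, 22.23 north. Direction back to start is (24.93, -22.23): bearing = atan2(24.93, -22.23) mod 360° = 131.73° ≈ 132°.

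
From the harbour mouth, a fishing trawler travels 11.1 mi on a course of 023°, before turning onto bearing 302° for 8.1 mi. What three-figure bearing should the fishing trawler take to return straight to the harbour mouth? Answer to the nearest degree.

170°

Leg 1 (023°, 11.1 mi): east 11.1 sin 23° = 4.34, north 11.1 cos 23° = 10.22
Leg 2 (302°, 8.1 mi): east 8.1 sin 302° = -6.87, north 8.1 cos 302° = 4.29
Net displacement: -2.53 east, 14.51 north. Direction back to start is (2.53, -14.51): bearing = atan2(2.53, -14.51) mod 360° = 170.10° ≈ 170°.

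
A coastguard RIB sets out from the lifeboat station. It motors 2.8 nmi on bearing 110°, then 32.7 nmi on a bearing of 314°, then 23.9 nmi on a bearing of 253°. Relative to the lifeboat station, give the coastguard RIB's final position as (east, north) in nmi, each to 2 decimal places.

Leg 1 (110°, 2.8 nmi): east 2.8 sin 110° = 2.63, north 2.8 cos 110° = -0.96
Leg 2 (314°, 32.7 nmi): east 32.7 sin 314° = -23.52, north 32.7 cos 314° = 22.72
Leg 3 (253°, 23.9 nmi): east 23.9 sin 253° = -22.86, north 23.9 cos 253° = -6.99
Summing: -43.75 nmi east, 14.77 nmi north → (-43.75, 14.77).

(-43.75, 14.77)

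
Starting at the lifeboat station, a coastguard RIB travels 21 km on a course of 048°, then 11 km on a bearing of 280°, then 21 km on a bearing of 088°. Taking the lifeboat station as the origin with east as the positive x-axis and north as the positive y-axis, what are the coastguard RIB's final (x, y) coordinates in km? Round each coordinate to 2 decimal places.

Leg 1 (048°, 21 km): east 21 sin 48° = 15.61, north 21 cos 48° = 14.05
Leg 2 (280°, 11 km): east 11 sin 280° = -10.83, north 11 cos 280° = 1.91
Leg 3 (088°, 21 km): east 21 sin 88° = 20.99, north 21 cos 88° = 0.73
Summing: 25.76 km east, 16.69 km north → (25.76, 16.69).

(25.76, 16.69)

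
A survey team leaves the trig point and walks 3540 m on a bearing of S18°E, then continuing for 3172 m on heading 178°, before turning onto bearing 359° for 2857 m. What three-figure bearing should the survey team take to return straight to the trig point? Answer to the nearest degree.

343°

Leg 1 (S18°E, 3540 m): east 3540 sin 162° = 1093.92, north 3540 cos 162° = -3366.74
Leg 2 (178°, 3172 m): east 3172 sin 178° = 110.70, north 3172 cos 178° = -3170.07
Leg 3 (359°, 2857 m): east 2857 sin 359° = -49.86, north 2857 cos 359° = 2856.56
Net displacement: 1154.76 east, -3680.24 north. Direction back to start is (-1154.76, 3680.24): bearing = atan2(-1154.76, 3680.24) mod 360° = 342.58° ≈ 343°.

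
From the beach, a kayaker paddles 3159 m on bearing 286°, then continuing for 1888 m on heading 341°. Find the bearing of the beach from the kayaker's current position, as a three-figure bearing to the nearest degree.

126°

Leg 1 (286°, 3159 m): east 3159 sin 286° = -3036.63, north 3159 cos 286° = 870.74
Leg 2 (341°, 1888 m): east 1888 sin 341° = -614.67, north 1888 cos 341° = 1785.14
Net displacement: -3651.30 east, 2655.88 north. Direction back to start is (3651.30, -2655.88): bearing = atan2(3651.30, -2655.88) mod 360° = 126.03° ≈ 126°.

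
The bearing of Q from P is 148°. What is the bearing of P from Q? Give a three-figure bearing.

328°

Back-bearing = 148° + 180° = 328°.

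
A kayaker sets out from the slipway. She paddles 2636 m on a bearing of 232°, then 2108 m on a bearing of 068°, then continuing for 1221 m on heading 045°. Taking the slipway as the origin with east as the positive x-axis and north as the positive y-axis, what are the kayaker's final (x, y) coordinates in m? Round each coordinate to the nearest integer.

(741, 30)

Leg 1 (232°, 2636 m): east 2636 sin 232° = -2077.20, north 2636 cos 232° = -1622.88
Leg 2 (068°, 2108 m): east 2108 sin 68° = 1954.50, north 2108 cos 68° = 789.67
Leg 3 (045°, 1221 m): east 1221 sin 45° = 863.38, north 1221 cos 45° = 863.38
Summing: 740.68 m east, 30.16 m north → (741, 30).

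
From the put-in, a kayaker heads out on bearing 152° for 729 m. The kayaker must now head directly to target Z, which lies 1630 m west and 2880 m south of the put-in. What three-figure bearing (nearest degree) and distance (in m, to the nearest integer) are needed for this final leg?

Leg 1 (152°, 729 m): east 729 sin 152° = 342.24, north 729 cos 152° = -643.67
Current position: (342.24, -643.67). Target: (-1630, -2880). Remaining: Δeast = -1972.24, Δnorth = -2236.33.
Bearing = atan2(-1972.24, -2236.33) mod 360° = 221.41°; distance = √((-1972.24)² + (-2236.33)²) = 2981.766 m.

221°, 2982 m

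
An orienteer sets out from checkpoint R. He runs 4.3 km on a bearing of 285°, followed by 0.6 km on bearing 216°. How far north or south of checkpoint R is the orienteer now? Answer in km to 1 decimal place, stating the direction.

0.6 km north

Leg 1 (285°, 4.3 km): east 4.3 sin 285° = -4.15, north 4.3 cos 285° = 1.11
Leg 2 (216°, 0.6 km): east 0.6 sin 216° = -0.35, north 0.6 cos 216° = -0.49
Net north component: 0.63 km.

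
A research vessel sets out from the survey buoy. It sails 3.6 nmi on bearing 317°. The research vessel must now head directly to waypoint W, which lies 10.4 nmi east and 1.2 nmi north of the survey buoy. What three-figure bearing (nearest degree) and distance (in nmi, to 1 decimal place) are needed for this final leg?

096°, 12.9 nmi

Leg 1 (317°, 3.6 nmi): east 3.6 sin 317° = -2.46, north 3.6 cos 317° = 2.63
Current position: (-2.46, 2.63). Target: (10.4, 1.2). Remaining: Δeast = 12.86, Δnorth = -1.43.
Bearing = atan2(12.86, -1.43) mod 360° = 96.36°; distance = √((12.86)² + (-1.43)²) = 12.935 nmi.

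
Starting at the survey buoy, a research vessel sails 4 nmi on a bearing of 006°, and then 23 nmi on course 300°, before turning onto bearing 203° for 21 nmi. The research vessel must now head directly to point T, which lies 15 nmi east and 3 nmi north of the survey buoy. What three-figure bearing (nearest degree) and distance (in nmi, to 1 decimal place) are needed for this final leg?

081°, 43.3 nmi

Leg 1 (006°, 4 nmi): east 4 sin 6° = 0.42, north 4 cos 6° = 3.98
Leg 2 (300°, 23 nmi): east 23 sin 300° = -19.92, north 23 cos 300° = 11.50
Leg 3 (203°, 21 nmi): east 21 sin 203° = -8.21, north 21 cos 203° = -19.33
Current position: (-27.71, -3.85). Target: (15, 3). Remaining: Δeast = 42.71, Δnorth = 6.85.
Bearing = atan2(42.71, 6.85) mod 360° = 80.88°; distance = √((42.71)² + (6.85)²) = 43.252 nmi.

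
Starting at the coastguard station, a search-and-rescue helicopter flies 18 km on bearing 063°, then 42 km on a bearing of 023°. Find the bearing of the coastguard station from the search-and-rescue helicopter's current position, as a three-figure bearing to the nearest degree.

Leg 1 (063°, 18 km): east 18 sin 63° = 16.04, north 18 cos 63° = 8.17
Leg 2 (023°, 42 km): east 42 sin 23° = 16.41, north 42 cos 23° = 38.66
Net displacement: 32.45 east, 46.83 north. Direction back to start is (-32.45, -46.83): bearing = atan2(-32.45, -46.83) mod 360° = 214.72° ≈ 215°.

215°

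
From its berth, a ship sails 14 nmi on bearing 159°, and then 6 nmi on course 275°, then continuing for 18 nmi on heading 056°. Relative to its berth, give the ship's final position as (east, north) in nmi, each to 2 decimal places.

Leg 1 (159°, 14 nmi): east 14 sin 159° = 5.02, north 14 cos 159° = -13.07
Leg 2 (275°, 6 nmi): east 6 sin 275° = -5.98, north 6 cos 275° = 0.52
Leg 3 (056°, 18 nmi): east 18 sin 56° = 14.92, north 18 cos 56° = 10.07
Summing: 13.96 nmi east, -2.48 nmi north → (13.96, -2.48).

(13.96, -2.48)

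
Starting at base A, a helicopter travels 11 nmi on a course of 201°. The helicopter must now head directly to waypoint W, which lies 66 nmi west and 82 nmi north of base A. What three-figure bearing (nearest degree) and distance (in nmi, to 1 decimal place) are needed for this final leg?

326°, 111.2 nmi

Leg 1 (201°, 11 nmi): east 11 sin 201° = -3.94, north 11 cos 201° = -10.27
Current position: (-3.94, -10.27). Target: (-66, 82). Remaining: Δeast = -62.06, Δnorth = 92.27.
Bearing = atan2(-62.06, 92.27) mod 360° = 326.08°; distance = √((-62.06)² + (92.27)²) = 111.197 nmi.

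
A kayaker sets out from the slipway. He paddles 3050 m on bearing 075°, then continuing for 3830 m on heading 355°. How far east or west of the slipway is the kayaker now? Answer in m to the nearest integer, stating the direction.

Leg 1 (075°, 3050 m): east 3050 sin 75° = 2946.07, north 3050 cos 75° = 789.40
Leg 2 (355°, 3830 m): east 3830 sin 355° = -333.81, north 3830 cos 355° = 3815.43
Net east component: 2612.27 m.

2612 m east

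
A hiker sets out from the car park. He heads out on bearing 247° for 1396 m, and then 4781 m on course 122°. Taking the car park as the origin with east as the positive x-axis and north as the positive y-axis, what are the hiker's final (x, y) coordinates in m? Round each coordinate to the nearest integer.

(2769, -3079)

Leg 1 (247°, 1396 m): east 1396 sin 247° = -1285.02, north 1396 cos 247° = -545.46
Leg 2 (122°, 4781 m): east 4781 sin 122° = 4054.52, north 4781 cos 122° = -2533.54
Summing: 2769.49 m east, -3079.00 m north → (2769, -3079).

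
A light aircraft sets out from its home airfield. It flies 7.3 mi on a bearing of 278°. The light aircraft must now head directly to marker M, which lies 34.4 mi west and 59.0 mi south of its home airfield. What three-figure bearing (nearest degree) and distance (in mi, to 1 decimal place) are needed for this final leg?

Leg 1 (278°, 7.3 mi): east 7.3 sin 278° = -7.23, north 7.3 cos 278° = 1.02
Current position: (-7.23, 1.02). Target: (-34.4, -59.0). Remaining: Δeast = -27.17, Δnorth = -60.02.
Bearing = atan2(-27.17, -60.02) mod 360° = 204.36°; distance = √((-27.17)² + (-60.02)²) = 65.880 mi.

204°, 65.9 mi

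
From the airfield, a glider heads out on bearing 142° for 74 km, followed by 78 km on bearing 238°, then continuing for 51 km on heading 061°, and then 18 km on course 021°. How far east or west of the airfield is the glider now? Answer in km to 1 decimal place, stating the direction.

Leg 1 (142°, 74 km): east 74 sin 142° = 45.56, north 74 cos 142° = -58.31
Leg 2 (238°, 78 km): east 78 sin 238° = -66.15, north 78 cos 238° = -41.33
Leg 3 (061°, 51 km): east 51 sin 61° = 44.61, north 51 cos 61° = 24.73
Leg 4 (021°, 18 km): east 18 sin 21° = 6.45, north 18 cos 21° = 16.80
Net east component: 30.47 km.

30.5 km east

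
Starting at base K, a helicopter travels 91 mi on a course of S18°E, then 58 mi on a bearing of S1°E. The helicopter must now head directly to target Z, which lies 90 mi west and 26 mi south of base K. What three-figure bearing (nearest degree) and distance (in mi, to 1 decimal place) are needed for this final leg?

315°, 168.1 mi

Leg 1 (S18°E, 91 mi): east 91 sin 162° = 28.12, north 91 cos 162° = -86.55
Leg 2 (S1°E, 58 mi): east 58 sin 179° = 1.01, north 58 cos 179° = -57.99
Current position: (29.13, -144.54). Target: (-90, -26). Remaining: Δeast = -119.13, Δnorth = 118.54.
Bearing = atan2(-119.13, 118.54) mod 360° = 314.86°; distance = √((-119.13)² + (118.54)²) = 168.059 mi.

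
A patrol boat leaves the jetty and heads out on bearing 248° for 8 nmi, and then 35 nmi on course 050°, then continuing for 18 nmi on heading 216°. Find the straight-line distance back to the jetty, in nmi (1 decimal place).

10.1 nmi

Leg 1 (248°, 8 nmi): east 8 sin 248° = -7.42, north 8 cos 248° = -3.00
Leg 2 (050°, 35 nmi): east 35 sin 50° = 26.81, north 35 cos 50° = 22.50
Leg 3 (216°, 18 nmi): east 18 sin 216° = -10.58, north 18 cos 216° = -14.56
Net: 8.81 east, 4.94 north. Distance = √((8.81)² + (4.94)²) = 10.103 nmi.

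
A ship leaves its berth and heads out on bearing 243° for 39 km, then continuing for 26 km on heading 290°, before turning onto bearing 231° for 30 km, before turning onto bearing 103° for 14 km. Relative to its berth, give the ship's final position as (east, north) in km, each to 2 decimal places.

Leg 1 (243°, 39 km): east 39 sin 243° = -34.75, north 39 cos 243° = -17.71
Leg 2 (290°, 26 km): east 26 sin 290° = -24.43, north 26 cos 290° = 8.89
Leg 3 (231°, 30 km): east 30 sin 231° = -23.31, north 30 cos 231° = -18.88
Leg 4 (103°, 14 km): east 14 sin 103° = 13.64, north 14 cos 103° = -3.15
Summing: -68.85 km east, -30.84 km north → (-68.85, -30.84).

(-68.85, -30.84)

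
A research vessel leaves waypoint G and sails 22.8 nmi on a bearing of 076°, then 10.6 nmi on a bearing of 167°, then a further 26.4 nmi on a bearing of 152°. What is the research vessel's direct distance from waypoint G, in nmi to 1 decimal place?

Leg 1 (076°, 22.8 nmi): east 22.8 sin 76° = 22.12, north 22.8 cos 76° = 5.52
Leg 2 (167°, 10.6 nmi): east 10.6 sin 167° = 2.38, north 10.6 cos 167° = -10.33
Leg 3 (152°, 26.4 nmi): east 26.4 sin 152° = 12.39, north 26.4 cos 152° = -23.31
Net: 36.90 east, -28.12 north. Distance = √((36.90)² + (-28.12)²) = 46.396 nmi.

46.4 nmi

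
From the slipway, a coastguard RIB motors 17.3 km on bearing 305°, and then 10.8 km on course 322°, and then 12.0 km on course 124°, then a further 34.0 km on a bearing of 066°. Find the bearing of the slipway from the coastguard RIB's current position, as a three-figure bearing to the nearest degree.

Leg 1 (305°, 17.3 km): east 17.3 sin 305° = -14.17, north 17.3 cos 305° = 9.92
Leg 2 (322°, 10.8 km): east 10.8 sin 322° = -6.65, north 10.8 cos 322° = 8.51
Leg 3 (124°, 12.0 km): east 12.0 sin 124° = 9.95, north 12.0 cos 124° = -6.71
Leg 4 (066°, 34.0 km): east 34.0 sin 66° = 31.06, north 34.0 cos 66° = 13.83
Net displacement: 20.19 east, 25.55 north. Direction back to start is (-20.19, -25.55): bearing = atan2(-20.19, -25.55) mod 360° = 218.31° ≈ 218°.

218°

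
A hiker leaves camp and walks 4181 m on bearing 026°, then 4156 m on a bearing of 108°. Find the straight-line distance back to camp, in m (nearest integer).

6292 m

Leg 1 (026°, 4181 m): east 4181 sin 26° = 1832.83, north 4181 cos 26° = 3757.86
Leg 2 (108°, 4156 m): east 4156 sin 108° = 3952.59, north 4156 cos 108° = -1284.27
Net: 5785.42 east, 2473.58 north. Distance = √((5785.42)² + (2473.58)²) = 6292.035 m.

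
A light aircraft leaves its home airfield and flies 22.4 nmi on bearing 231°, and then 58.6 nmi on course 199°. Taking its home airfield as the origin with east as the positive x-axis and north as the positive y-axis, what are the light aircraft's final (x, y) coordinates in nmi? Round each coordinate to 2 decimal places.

Leg 1 (231°, 22.4 nmi): east 22.4 sin 231° = -17.41, north 22.4 cos 231° = -14.10
Leg 2 (199°, 58.6 nmi): east 58.6 sin 199° = -19.08, north 58.6 cos 199° = -55.41
Summing: -36.49 nmi east, -69.50 nmi north → (-36.49, -69.50).

(-36.49, -69.50)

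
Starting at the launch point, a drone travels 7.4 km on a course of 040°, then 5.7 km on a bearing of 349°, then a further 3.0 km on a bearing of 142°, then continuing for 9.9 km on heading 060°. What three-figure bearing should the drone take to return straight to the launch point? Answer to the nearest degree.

Leg 1 (040°, 7.4 km): east 7.4 sin 40° = 4.76, north 7.4 cos 40° = 5.67
Leg 2 (349°, 5.7 km): east 5.7 sin 349° = -1.09, north 5.7 cos 349° = 5.60
Leg 3 (142°, 3.0 km): east 3.0 sin 142° = 1.85, north 3.0 cos 142° = -2.36
Leg 4 (060°, 9.9 km): east 9.9 sin 60° = 8.57, north 9.9 cos 60° = 4.95
Net displacement: 14.09 east, 13.85 north. Direction back to start is (-14.09, -13.85): bearing = atan2(-14.09, -13.85) mod 360° = 225.49° ≈ 225°.

225°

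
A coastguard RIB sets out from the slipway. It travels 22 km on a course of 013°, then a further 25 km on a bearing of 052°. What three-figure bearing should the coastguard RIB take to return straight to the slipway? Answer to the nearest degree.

Leg 1 (013°, 22 km): east 22 sin 13° = 4.95, north 22 cos 13° = 21.44
Leg 2 (052°, 25 km): east 25 sin 52° = 19.70, north 25 cos 52° = 15.39
Net displacement: 24.65 east, 36.83 north. Direction back to start is (-24.65, -36.83): bearing = atan2(-24.65, -36.83) mod 360° = 213.79° ≈ 214°.

214°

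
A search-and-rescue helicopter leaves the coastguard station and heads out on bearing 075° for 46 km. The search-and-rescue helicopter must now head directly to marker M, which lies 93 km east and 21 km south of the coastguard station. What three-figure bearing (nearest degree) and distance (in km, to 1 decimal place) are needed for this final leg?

Leg 1 (075°, 46 km): east 46 sin 75° = 44.43, north 46 cos 75° = 11.91
Current position: (44.43, 11.91). Target: (93, -21). Remaining: Δeast = 48.57, Δnorth = -32.91.
Bearing = atan2(48.57, -32.91) mod 360° = 124.12°; distance = √((48.57)² + (-32.91)²) = 58.665 km.

124°, 58.7 km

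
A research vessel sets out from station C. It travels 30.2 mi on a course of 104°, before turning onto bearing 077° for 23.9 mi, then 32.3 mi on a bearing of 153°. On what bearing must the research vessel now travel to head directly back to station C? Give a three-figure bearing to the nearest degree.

295°

Leg 1 (104°, 30.2 mi): east 30.2 sin 104° = 29.30, north 30.2 cos 104° = -7.31
Leg 2 (077°, 23.9 mi): east 23.9 sin 77° = 23.29, north 23.9 cos 77° = 5.38
Leg 3 (153°, 32.3 mi): east 32.3 sin 153° = 14.66, north 32.3 cos 153° = -28.78
Net displacement: 67.25 east, -30.71 north. Direction back to start is (-67.25, 30.71): bearing = atan2(-67.25, 30.71) mod 360° = 294.54° ≈ 295°.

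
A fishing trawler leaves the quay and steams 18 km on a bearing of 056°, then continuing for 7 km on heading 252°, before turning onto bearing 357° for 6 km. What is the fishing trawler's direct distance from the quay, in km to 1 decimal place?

Leg 1 (056°, 18 km): east 18 sin 56° = 14.92, north 18 cos 56° = 10.07
Leg 2 (252°, 7 km): east 7 sin 252° = -6.66, north 7 cos 252° = -2.16
Leg 3 (357°, 6 km): east 6 sin 357° = -0.31, north 6 cos 357° = 5.99
Net: 7.95 east, 13.89 north. Distance = √((7.95)² + (13.89)²) = 16.008 km.

16.0 km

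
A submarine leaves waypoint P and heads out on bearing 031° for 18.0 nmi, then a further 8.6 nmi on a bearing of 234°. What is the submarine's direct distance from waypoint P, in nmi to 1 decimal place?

10.6 nmi

Leg 1 (031°, 18.0 nmi): east 18.0 sin 31° = 9.27, north 18.0 cos 31° = 15.43
Leg 2 (234°, 8.6 nmi): east 8.6 sin 234° = -6.96, north 8.6 cos 234° = -5.05
Net: 2.31 east, 10.37 north. Distance = √((2.31)² + (10.37)²) = 10.629 nmi.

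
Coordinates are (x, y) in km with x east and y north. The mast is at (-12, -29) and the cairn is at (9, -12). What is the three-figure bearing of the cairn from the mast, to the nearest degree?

051°

Δeast = 9 − -12 = 21.00; Δnorth = -12 − -29 = 17.00.
Bearing = atan2(Δeast, Δnorth) mod 360° = 51.01° ≈ 051°.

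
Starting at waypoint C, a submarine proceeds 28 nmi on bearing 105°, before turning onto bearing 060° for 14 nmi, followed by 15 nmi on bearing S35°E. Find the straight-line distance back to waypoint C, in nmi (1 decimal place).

Leg 1 (105°, 28 nmi): east 28 sin 105° = 27.05, north 28 cos 105° = -7.25
Leg 2 (060°, 14 nmi): east 14 sin 60° = 12.12, north 14 cos 60° = 7.00
Leg 3 (S35°E, 15 nmi): east 15 sin 145° = 8.60, north 15 cos 145° = -12.29
Net: 47.77 east, -12.53 north. Distance = √((47.77)² + (-12.53)²) = 49.391 nmi.

49.4 nmi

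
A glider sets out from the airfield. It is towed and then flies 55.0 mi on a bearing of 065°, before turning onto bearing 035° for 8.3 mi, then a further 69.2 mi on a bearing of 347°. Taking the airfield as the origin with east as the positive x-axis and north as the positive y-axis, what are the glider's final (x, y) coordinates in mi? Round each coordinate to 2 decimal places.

(39.04, 97.47)

Leg 1 (065°, 55.0 mi): east 55.0 sin 65° = 49.85, north 55.0 cos 65° = 23.24
Leg 2 (035°, 8.3 mi): east 8.3 sin 35° = 4.76, north 8.3 cos 35° = 6.80
Leg 3 (347°, 69.2 mi): east 69.2 sin 347° = -15.57, north 69.2 cos 347° = 67.43
Summing: 39.04 mi east, 97.47 mi north → (39.04, 97.47).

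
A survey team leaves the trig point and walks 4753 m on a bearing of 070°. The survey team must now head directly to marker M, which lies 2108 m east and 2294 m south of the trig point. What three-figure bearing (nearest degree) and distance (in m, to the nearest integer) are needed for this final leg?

Leg 1 (070°, 4753 m): east 4753 sin 70° = 4466.36, north 4753 cos 70° = 1625.62
Current position: (4466.36, 1625.62). Target: (2108, -2294). Remaining: Δeast = -2358.36, Δnorth = -3919.62.
Bearing = atan2(-2358.36, -3919.62) mod 360° = 211.03°; distance = √((-2358.36)² + (-3919.62)²) = 4574.417 m.

211°, 4574 m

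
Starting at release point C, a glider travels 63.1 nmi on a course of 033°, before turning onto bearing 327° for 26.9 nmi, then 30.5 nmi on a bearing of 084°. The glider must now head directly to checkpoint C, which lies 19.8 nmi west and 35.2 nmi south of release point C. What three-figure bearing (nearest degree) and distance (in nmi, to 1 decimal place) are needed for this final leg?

212°, 133.6 nmi

Leg 1 (033°, 63.1 nmi): east 63.1 sin 33° = 34.37, north 63.1 cos 33° = 52.92
Leg 2 (327°, 26.9 nmi): east 26.9 sin 327° = -14.65, north 26.9 cos 327° = 22.56
Leg 3 (084°, 30.5 nmi): east 30.5 sin 84° = 30.33, north 30.5 cos 84° = 3.19
Current position: (50.05, 78.67). Target: (-19.8, -35.2). Remaining: Δeast = -69.85, Δnorth = -113.87.
Bearing = atan2(-69.85, -113.87) mod 360° = 211.53°; distance = √((-69.85)² + (-113.87)²) = 133.585 nmi.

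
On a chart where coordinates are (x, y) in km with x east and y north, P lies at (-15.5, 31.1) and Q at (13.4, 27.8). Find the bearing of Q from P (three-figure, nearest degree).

Δeast = 13.4 − -15.5 = 28.90; Δnorth = 27.8 − 31.1 = -3.30.
Bearing = atan2(Δeast, Δnorth) mod 360° = 96.51° ≈ 097°.

097°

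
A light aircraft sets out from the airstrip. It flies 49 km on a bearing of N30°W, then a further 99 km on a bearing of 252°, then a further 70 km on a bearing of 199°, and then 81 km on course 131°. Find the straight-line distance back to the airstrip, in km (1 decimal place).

Leg 1 (N30°W, 49 km): east 49 sin 330° = -24.50, north 49 cos 330° = 42.44
Leg 2 (252°, 99 km): east 99 sin 252° = -94.15, north 99 cos 252° = -30.59
Leg 3 (199°, 70 km): east 70 sin 199° = -22.79, north 70 cos 199° = -66.19
Leg 4 (131°, 81 km): east 81 sin 131° = 61.13, north 81 cos 131° = -53.14
Net: -80.31 east, -107.48 north. Distance = √((-80.31)² + (-107.48)²) = 134.176 km.

134.2 km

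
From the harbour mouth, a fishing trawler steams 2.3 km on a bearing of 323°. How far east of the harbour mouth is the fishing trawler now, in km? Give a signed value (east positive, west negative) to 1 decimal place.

-1.4 km

Leg 1 (323°, 2.3 km): east 2.3 sin 323° = -1.38, north 2.3 cos 323° = 1.84
Net east component: -1.38 km.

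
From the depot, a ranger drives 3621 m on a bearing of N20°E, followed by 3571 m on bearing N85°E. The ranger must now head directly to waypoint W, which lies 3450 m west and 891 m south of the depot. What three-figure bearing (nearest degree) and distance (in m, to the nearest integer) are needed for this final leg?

241°, 9445 m

Leg 1 (N20°E, 3621 m): east 3621 sin 20° = 1238.45, north 3621 cos 20° = 3402.63
Leg 2 (N85°E, 3571 m): east 3571 sin 85° = 3557.41, north 3571 cos 85° = 311.23
Current position: (4795.87, 3713.86). Target: (-3450, -891). Remaining: Δeast = -8245.87, Δnorth = -4604.86.
Bearing = atan2(-8245.87, -4604.86) mod 360° = 240.82°; distance = √((-8245.87)² + (-4604.86)²) = 9444.525 m.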